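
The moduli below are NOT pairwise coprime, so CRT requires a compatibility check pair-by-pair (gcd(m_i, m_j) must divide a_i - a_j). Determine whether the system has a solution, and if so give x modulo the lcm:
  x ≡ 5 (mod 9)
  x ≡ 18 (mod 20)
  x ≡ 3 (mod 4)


Moduli 9, 20, 4 are not pairwise coprime, so CRT works modulo lcm(m_i) when all pairwise compatibility conditions hold.
Pairwise compatibility: gcd(m_i, m_j) must divide a_i - a_j for every pair.
Merge one congruence at a time:
  Start: x ≡ 5 (mod 9).
  Combine with x ≡ 18 (mod 20): gcd(9, 20) = 1; 18 - 5 = 13, which IS divisible by 1, so compatible.
    Write x = 5 + 9·t and substitute into x ≡ 18 (mod 20): 9·t ≡ 18 − 5 = 13 (mod 20).
    The inverse of 9 mod 20 is 9 (since 9·9 = 81 = 4·20 + 1), so t ≡ 9·13 = 117 ≡ 17 (mod 20).
    Then x = 5 + 9·17 = 158, valid modulo lcm(9, 20) = 180: x ≡ 158 (mod 180).
  Combine with x ≡ 3 (mod 4): gcd(180, 4) = 4, and 3 - 158 = -155 is NOT divisible by 4.
    ⇒ system is inconsistent (no integer solution).

No solution (the system is inconsistent).


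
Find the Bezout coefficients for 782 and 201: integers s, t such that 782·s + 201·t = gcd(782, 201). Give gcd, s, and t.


Euclidean algorithm on (782, 201) — divide until remainder is 0:
  782 = 3 · 201 + 179
  201 = 1 · 179 + 22
  179 = 8 · 22 + 3
  22 = 7 · 3 + 1
  3 = 3 · 1 + 0
gcd(782, 201) = 1.
Track Bezout coefficients alongside the remainders: start with r₀ = 782 = a·1 + b·0 (s = 1, t = 0) and r₁ = 201 = a·0 + b·1 (s = 0, t = 1); each new remainder r_{k+1} = r_{k-1} − q_k·r_k inherits s_{k+1} = s_{k-1} − q_k·s_k, t_{k+1} = t_{k-1} − q_k·t_k, so r_k = a·s_k + b·t_k at every step:
  q = 3: r = 179, s = 1 − 3·0 = 1, t = 0 − 3·1 = -3  (check: 782·1 + 201·(-3) = 179)
  q = 1: r = 22, s = 0 − 1·1 = -1, t = 1 − 1·(-3) = 4  (check: 782·(-1) + 201·4 = 22)
  q = 8: r = 3, s = 1 − 8·(-1) = 9, t = -3 − 8·4 = -35  (check: 782·9 + 201·(-35) = 3)
  q = 7: r = 1, s = -1 − 7·9 = -64, t = 4 − 7·(-35) = 249  (check: 782·(-64) + 201·249 = 1)
The row with r = 1 (the gcd) gives the Bezout coefficients s = -64, t = 249.
Result: 782 · (-64) + 201 · (249) = 1.

gcd(782, 201) = 1; s = -64, t = 249 (check: 782·(-64) + 201·249 = 1).


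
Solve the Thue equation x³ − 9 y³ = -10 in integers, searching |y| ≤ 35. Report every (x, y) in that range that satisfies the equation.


The equation is x³ - 9y³ = -10. For fixed y, x³ = 9·y³ − 10, so a solution requires the RHS to be a perfect cube.
Strategy: iterate y from -35 to 35, compute RHS = 9·y³ − 10, and check whether it is a (positive or negative) perfect cube.
Check small values of y:
  y = 0: RHS = -10 is not a perfect cube.
  y = 1: RHS = -1 = (-1)³ ⇒ x = -1 works.
  y = -1: RHS = -19 is not a perfect cube.
  y = 2: RHS = 62 is not a perfect cube.
  y = -2: RHS = -82 is not a perfect cube.
  y = 3: RHS = 233 is not a perfect cube.
  y = -3: RHS = -253 is not a perfect cube.
Continuing the search up to |y| = 35 finds no further solutions beyond those listed.
Collected solutions: (-1, 1).

Solutions (with |y| ≤ 35): (-1, 1).


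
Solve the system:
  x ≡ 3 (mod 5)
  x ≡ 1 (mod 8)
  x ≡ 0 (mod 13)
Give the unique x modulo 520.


Moduli 5, 8, 13 are pairwise coprime; by CRT there is a unique solution modulo M = 5 · 8 · 13 = 520.
Solve pairwise, accumulating the modulus:
  Start with x ≡ 3 (mod 5).
  Combine with x ≡ 1 (mod 8): since gcd(5, 8) = 1, we get a unique residue mod 40.
    Write x = 3 + 5·t and substitute into x ≡ 1 (mod 8): 5·t ≡ 1 − 3 = -2 (mod 8).
    Reduce coefficients mod 8: 5·t ≡ 6 (mod 8).
    The inverse of 5 mod 8 is 5 (since 5·5 = 25 = 3·8 + 1), so t ≡ 5·6 = 30 ≡ 6 (mod 8).
    Then x = 3 + 5·6 = 33, valid modulo lcm(5, 8) = 40: x ≡ 33 (mod 40).
  Combine with x ≡ 0 (mod 13): since gcd(40, 13) = 1, we get a unique residue mod 520.
    Write x = 33 + 40·t and substitute into x ≡ 0 (mod 13): 40·t ≡ 0 − 33 = -33 (mod 13).
    Reduce coefficients mod 13: 1·t ≡ 6 (mod 13).
    So t ≡ 6 (mod 13).
    Then x = 33 + 40·6 = 273, valid modulo lcm(40, 13) = 520: x ≡ 273 (mod 520).
Verify: 273 mod 5 = 3 ✓, 273 mod 8 = 1 ✓, 273 mod 13 = 0 ✓.

x ≡ 273 (mod 520).


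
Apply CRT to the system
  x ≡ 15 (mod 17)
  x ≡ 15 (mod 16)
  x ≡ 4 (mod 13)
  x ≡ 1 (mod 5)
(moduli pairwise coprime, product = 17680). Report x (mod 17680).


Product of moduli M = 17 · 16 · 13 · 5 = 17680.
Merge one congruence at a time:
  Start: x ≡ 15 (mod 17).
  Combine with x ≡ 15 (mod 16); new modulus lcm = 272.
    Write x = 15 + 17·t and substitute into x ≡ 15 (mod 16): 17·t ≡ 15 − 15 = 0 (mod 16).
    Reduce coefficients mod 16: 1·t ≡ 0 (mod 16).
    So t ≡ 0 (mod 16).
    Then x = 15 + 17·0 = 15, valid modulo lcm(17, 16) = 272: x ≡ 15 (mod 272).
  Combine with x ≡ 4 (mod 13); new modulus lcm = 3536.
    Write x = 15 + 272·t and substitute into x ≡ 4 (mod 13): 272·t ≡ 4 − 15 = -11 (mod 13).
    Reduce coefficients mod 13: 12·t ≡ 2 (mod 13).
    The inverse of 12 mod 13 is 12 (since 12·12 = 144 = 11·13 + 1), so t ≡ 12·2 = 24 ≡ 11 (mod 13).
    Then x = 15 + 272·11 = 3007, valid modulo lcm(272, 13) = 3536: x ≡ 3007 (mod 3536).
  Combine with x ≡ 1 (mod 5); new modulus lcm = 17680.
    Write x = 3007 + 3536·t and substitute into x ≡ 1 (mod 5): 3536·t ≡ 1 − 3007 = -3006 (mod 5).
    Reduce coefficients mod 5: 1·t ≡ 4 (mod 5).
    So t ≡ 4 (mod 5).
    Then x = 3007 + 3536·4 = 17151, valid modulo lcm(3536, 5) = 17680: x ≡ 17151 (mod 17680).
Verify against each original: 17151 mod 17 = 15, 17151 mod 16 = 15, 17151 mod 13 = 4, 17151 mod 5 = 1.

x ≡ 17151 (mod 17680).


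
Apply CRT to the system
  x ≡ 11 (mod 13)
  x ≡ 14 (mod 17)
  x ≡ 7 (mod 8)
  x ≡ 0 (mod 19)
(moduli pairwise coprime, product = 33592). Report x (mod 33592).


Product of moduli M = 13 · 17 · 8 · 19 = 33592.
Merge one congruence at a time:
  Start: x ≡ 11 (mod 13).
  Combine with x ≡ 14 (mod 17); new modulus lcm = 221.
    Write x = 11 + 13·t and substitute into x ≡ 14 (mod 17): 13·t ≡ 14 − 11 = 3 (mod 17).
    The inverse of 13 mod 17 is 4 (since 13·4 = 52 = 3·17 + 1), so t ≡ 4·3 = 12 ≡ 12 (mod 17).
    Then x = 11 + 13·12 = 167, valid modulo lcm(13, 17) = 221: x ≡ 167 (mod 221).
  Combine with x ≡ 7 (mod 8); new modulus lcm = 1768.
    Write x = 167 + 221·t and substitute into x ≡ 7 (mod 8): 221·t ≡ 7 − 167 = -160 (mod 8).
    Reduce coefficients mod 8: 5·t ≡ 0 (mod 8).
    The inverse of 5 mod 8 is 5 (since 5·5 = 25 = 3·8 + 1), so t ≡ 5·0 = 0 ≡ 0 (mod 8).
    Then x = 167 + 221·0 = 167, valid modulo lcm(221, 8) = 1768: x ≡ 167 (mod 1768).
  Combine with x ≡ 0 (mod 19); new modulus lcm = 33592.
    Write x = 167 + 1768·t and substitute into x ≡ 0 (mod 19): 1768·t ≡ 0 − 167 = -167 (mod 19).
    Reduce coefficients mod 19: 1·t ≡ 4 (mod 19).
    So t ≡ 4 (mod 19).
    Then x = 167 + 1768·4 = 7239, valid modulo lcm(1768, 19) = 33592: x ≡ 7239 (mod 33592).
Verify against each original: 7239 mod 13 = 11, 7239 mod 17 = 14, 7239 mod 8 = 7, 7239 mod 19 = 0.

x ≡ 7239 (mod 33592).


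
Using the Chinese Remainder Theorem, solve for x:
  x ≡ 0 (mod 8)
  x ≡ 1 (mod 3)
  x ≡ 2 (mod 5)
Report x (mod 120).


Moduli 8, 3, 5 are pairwise coprime; by CRT there is a unique solution modulo M = 8 · 3 · 5 = 120.
Solve pairwise, accumulating the modulus:
  Start with x ≡ 0 (mod 8).
  Combine with x ≡ 1 (mod 3): since gcd(8, 3) = 1, we get a unique residue mod 24.
    Write x = 0 + 8·t and substitute into x ≡ 1 (mod 3): 8·t ≡ 1 − 0 = 1 (mod 3).
    Reduce coefficients mod 3: 2·t ≡ 1 (mod 3).
    The inverse of 2 mod 3 is 2 (since 2·2 = 4 = 1·3 + 1), so t ≡ 2·1 = 2 ≡ 2 (mod 3).
    Then x = 0 + 8·2 = 16, valid modulo lcm(8, 3) = 24: x ≡ 16 (mod 24).
  Combine with x ≡ 2 (mod 5): since gcd(24, 5) = 1, we get a unique residue mod 120.
    Write x = 16 + 24·t and substitute into x ≡ 2 (mod 5): 24·t ≡ 2 − 16 = -14 (mod 5).
    Reduce coefficients mod 5: 4·t ≡ 1 (mod 5).
    The inverse of 4 mod 5 is 4 (since 4·4 = 16 = 3·5 + 1), so t ≡ 4·1 = 4 ≡ 4 (mod 5).
    Then x = 16 + 24·4 = 112, valid modulo lcm(24, 5) = 120: x ≡ 112 (mod 120).
Verify: 112 mod 8 = 0 ✓, 112 mod 3 = 1 ✓, 112 mod 5 = 2 ✓.

x ≡ 112 (mod 120).


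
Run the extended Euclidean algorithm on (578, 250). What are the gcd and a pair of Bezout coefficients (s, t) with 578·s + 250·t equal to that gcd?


Euclidean algorithm on (578, 250) — divide until remainder is 0:
  578 = 2 · 250 + 78
  250 = 3 · 78 + 16
  78 = 4 · 16 + 14
  16 = 1 · 14 + 2
  14 = 7 · 2 + 0
gcd(578, 250) = 2.
Track Bezout coefficients alongside the remainders: start with r₀ = 578 = a·1 + b·0 (s = 1, t = 0) and r₁ = 250 = a·0 + b·1 (s = 0, t = 1); each new remainder r_{k+1} = r_{k-1} − q_k·r_k inherits s_{k+1} = s_{k-1} − q_k·s_k, t_{k+1} = t_{k-1} − q_k·t_k, so r_k = a·s_k + b·t_k at every step:
  q = 2: r = 78, s = 1 − 2·0 = 1, t = 0 − 2·1 = -2  (check: 578·1 + 250·(-2) = 78)
  q = 3: r = 16, s = 0 − 3·1 = -3, t = 1 − 3·(-2) = 7  (check: 578·(-3) + 250·7 = 16)
  q = 4: r = 14, s = 1 − 4·(-3) = 13, t = -2 − 4·7 = -30  (check: 578·13 + 250·(-30) = 14)
  q = 1: r = 2, s = -3 − 1·13 = -16, t = 7 − 1·(-30) = 37  (check: 578·(-16) + 250·37 = 2)
The row with r = 2 (the gcd) gives the Bezout coefficients s = -16, t = 37.
Result: 578 · (-16) + 250 · (37) = 2.

gcd(578, 250) = 2; s = -16, t = 37 (check: 578·(-16) + 250·37 = 2).


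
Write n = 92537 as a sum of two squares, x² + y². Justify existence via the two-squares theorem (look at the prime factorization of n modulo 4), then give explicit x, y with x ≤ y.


Step 1: Factor n = 92537 = 37 · 41 · 61.
Step 2: Check the mod-4 condition on each prime factor: 37 ≡ 1 (mod 4), exponent 1; 41 ≡ 1 (mod 4), exponent 1; 61 ≡ 1 (mod 4), exponent 1.
All primes ≡ 3 (mod 4) appear to even exponent (or don't appear), so by the two-squares theorem n IS expressible as a sum of two squares.
Step 3: Build a representation. Here n = 37 · 41 · 61 is a product of primes ≡ 1 (mod 4). Each prime p ≡ 1 (mod 4) is itself a sum of two squares; find a² by testing p − a² for a perfect square:
  37: 37 − 1² = 36 = 6² ⇒ 37 = 1² + 6².
  41: 41 − 1² = 40, 41 − 2² = 37, 41 − 3² = 32, 41 − 4² = 25 = 5² ⇒ 41 = 4² + 5².
  61: 61 − 1² = 60, 61 − 2² = 57, 61 − 3² = 52, 61 − 4² = 45, 61 − 5² = 36 = 6² ⇒ 61 = 5² + 6².
  Combine using the Brahmagupta–Fibonacci identity (a² + b²)(c² + d²) = (ac − bd)² + (ad + bc)² = (ac + bd)² + (ad − bc)²:
  37 · 41 = 1517: from (1² + 6²)(4² + 5²), take (1·4 − 6·5, 1·5 + 6·4) = (4 − 30, 5 + 24) = (-26, 29); dropping signs (only squares matter) gives (26, 29); check 26² + 29² = 676 + 841 = 1517 ✓.
  1517 · 61 = 92537: from (26² + 29²)(5² + 6²), take (26·5 − 29·6, 26·6 + 29·5) = (130 − 174, 156 + 145) = (-44, 301); dropping signs (only squares matter) gives (44, 301); check 44² + 301² = 1936 + 90601 = 92537 ✓.
Step 4: Order so x ≤ y and verify: 44² + 301² = 1936 + 90601 = 92537 = n. ✓

n = 92537 = 44² + 301² (one valid representation with x ≤ y).


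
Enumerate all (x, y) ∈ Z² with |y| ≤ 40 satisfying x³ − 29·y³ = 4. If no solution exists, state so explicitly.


The equation is x³ - 29y³ = 4. For fixed y, x³ = 29·y³ + 4, so a solution requires the RHS to be a perfect cube.
Strategy: iterate y from -40 to 40, compute RHS = 29·y³ + 4, and check whether it is a (positive or negative) perfect cube.
Check small values of y:
  y = 0: RHS = 4 is not a perfect cube.
  y = 1: RHS = 33 is not a perfect cube.
  y = -1: RHS = -25 is not a perfect cube.
  y = 2: RHS = 236 is not a perfect cube.
  y = -2: RHS = -228 is not a perfect cube.
  y = 3: RHS = 787 is not a perfect cube.
  y = -3: RHS = -779 is not a perfect cube.
Continuing the search up to |y| = 40 finds no solutions either.
No (x, y) in the scanned range satisfies the equation.

No integer solutions with |y| ≤ 40.


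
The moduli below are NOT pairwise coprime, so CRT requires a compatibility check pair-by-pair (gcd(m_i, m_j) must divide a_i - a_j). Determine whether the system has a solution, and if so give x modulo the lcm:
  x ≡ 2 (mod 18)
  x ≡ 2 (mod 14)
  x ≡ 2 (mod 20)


Moduli 18, 14, 20 are not pairwise coprime, so CRT works modulo lcm(m_i) when all pairwise compatibility conditions hold.
Pairwise compatibility: gcd(m_i, m_j) must divide a_i - a_j for every pair.
Merge one congruence at a time:
  Start: x ≡ 2 (mod 18).
  Combine with x ≡ 2 (mod 14): gcd(18, 14) = 2; 2 - 2 = 0, which IS divisible by 2, so compatible.
    Write x = 2 + 18·t and substitute into x ≡ 2 (mod 14): 18·t ≡ 2 − 2 = 0 (mod 14).
    Divide the congruence (and modulus) by g = 2: 9·t ≡ 0 (mod 7).
    Reduce coefficients mod 7: 2·t ≡ 0 (mod 7).
    The inverse of 2 mod 7 is 4 (since 2·4 = 8 = 1·7 + 1), so t ≡ 4·0 = 0 ≡ 0 (mod 7).
    Then x = 2 + 18·0 = 2, valid modulo lcm(18, 14) = 126: x ≡ 2 (mod 126).
  Combine with x ≡ 2 (mod 20): gcd(126, 20) = 2; 2 - 2 = 0, which IS divisible by 2, so compatible.
    Write x = 2 + 126·t and substitute into x ≡ 2 (mod 20): 126·t ≡ 2 − 2 = 0 (mod 20).
    Divide the congruence (and modulus) by g = 2: 63·t ≡ 0 (mod 10).
    Reduce coefficients mod 10: 3·t ≡ 0 (mod 10).
    The inverse of 3 mod 10 is 7 (since 3·7 = 21 = 2·10 + 1), so t ≡ 7·0 = 0 ≡ 0 (mod 10).
    Then x = 2 + 126·0 = 2, valid modulo lcm(126, 20) = 1260: x ≡ 2 (mod 1260).
Verify: 2 mod 18 = 2, 2 mod 14 = 2, 2 mod 20 = 2.

x ≡ 2 (mod 1260).


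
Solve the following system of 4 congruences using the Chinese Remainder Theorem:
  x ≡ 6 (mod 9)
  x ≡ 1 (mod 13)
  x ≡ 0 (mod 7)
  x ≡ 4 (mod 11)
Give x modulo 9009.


Product of moduli M = 9 · 13 · 7 · 11 = 9009.
Merge one congruence at a time:
  Start: x ≡ 6 (mod 9).
  Combine with x ≡ 1 (mod 13); new modulus lcm = 117.
    Write x = 6 + 9·t and substitute into x ≡ 1 (mod 13): 9·t ≡ 1 − 6 = -5 (mod 13).
    Reduce coefficients mod 13: 9·t ≡ 8 (mod 13).
    The inverse of 9 mod 13 is 3 (since 9·3 = 27 = 2·13 + 1), so t ≡ 3·8 = 24 ≡ 11 (mod 13).
    Then x = 6 + 9·11 = 105, valid modulo lcm(9, 13) = 117: x ≡ 105 (mod 117).
  Combine with x ≡ 0 (mod 7); new modulus lcm = 819.
    Write x = 105 + 117·t and substitute into x ≡ 0 (mod 7): 117·t ≡ 0 − 105 = -105 (mod 7).
    Reduce coefficients mod 7: 5·t ≡ 0 (mod 7).
    The inverse of 5 mod 7 is 3 (since 5·3 = 15 = 2·7 + 1), so t ≡ 3·0 = 0 ≡ 0 (mod 7).
    Then x = 105 + 117·0 = 105, valid modulo lcm(117, 7) = 819: x ≡ 105 (mod 819).
  Combine with x ≡ 4 (mod 11); new modulus lcm = 9009.
    Write x = 105 + 819·t and substitute into x ≡ 4 (mod 11): 819·t ≡ 4 − 105 = -101 (mod 11).
    Reduce coefficients mod 11: 5·t ≡ 9 (mod 11).
    The inverse of 5 mod 11 is 9 (since 5·9 = 45 = 4·11 + 1), so t ≡ 9·9 = 81 ≡ 4 (mod 11).
    Then x = 105 + 819·4 = 3381, valid modulo lcm(819, 11) = 9009: x ≡ 3381 (mod 9009).
Verify against each original: 3381 mod 9 = 6, 3381 mod 13 = 1, 3381 mod 7 = 0, 3381 mod 11 = 4.

x ≡ 3381 (mod 9009).


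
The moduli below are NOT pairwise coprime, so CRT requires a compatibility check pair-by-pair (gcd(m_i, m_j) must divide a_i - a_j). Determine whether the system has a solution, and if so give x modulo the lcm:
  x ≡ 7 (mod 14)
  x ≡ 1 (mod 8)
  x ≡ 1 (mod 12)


Moduli 14, 8, 12 are not pairwise coprime, so CRT works modulo lcm(m_i) when all pairwise compatibility conditions hold.
Pairwise compatibility: gcd(m_i, m_j) must divide a_i - a_j for every pair.
Merge one congruence at a time:
  Start: x ≡ 7 (mod 14).
  Combine with x ≡ 1 (mod 8): gcd(14, 8) = 2; 1 - 7 = -6, which IS divisible by 2, so compatible.
    Write x = 7 + 14·t and substitute into x ≡ 1 (mod 8): 14·t ≡ 1 − 7 = -6 (mod 8).
    Divide the congruence (and modulus) by g = 2: 7·t ≡ -3 (mod 4).
    Reduce coefficients mod 4: 3·t ≡ 1 (mod 4).
    The inverse of 3 mod 4 is 3 (since 3·3 = 9 = 2·4 + 1), so t ≡ 3·1 = 3 ≡ 3 (mod 4).
    Then x = 7 + 14·3 = 49, valid modulo lcm(14, 8) = 56: x ≡ 49 (mod 56).
  Combine with x ≡ 1 (mod 12): gcd(56, 12) = 4; 1 - 49 = -48, which IS divisible by 4, so compatible.
    Write x = 49 + 56·t and substitute into x ≡ 1 (mod 12): 56·t ≡ 1 − 49 = -48 (mod 12).
    Divide the congruence (and modulus) by g = 4: 14·t ≡ -12 (mod 3).
    Reduce coefficients mod 3: 2·t ≡ 0 (mod 3).
    The inverse of 2 mod 3 is 2 (since 2·2 = 4 = 1·3 + 1), so t ≡ 2·0 = 0 ≡ 0 (mod 3).
    Then x = 49 + 56·0 = 49, valid modulo lcm(56, 12) = 168: x ≡ 49 (mod 168).
Verify: 49 mod 14 = 7, 49 mod 8 = 1, 49 mod 12 = 1.

x ≡ 49 (mod 168).


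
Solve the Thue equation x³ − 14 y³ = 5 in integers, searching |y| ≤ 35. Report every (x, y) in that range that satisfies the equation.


The equation is x³ - 14y³ = 5. For fixed y, x³ = 14·y³ + 5, so a solution requires the RHS to be a perfect cube.
Strategy: iterate y from -35 to 35, compute RHS = 14·y³ + 5, and check whether it is a (positive or negative) perfect cube.
Check small values of y:
  y = 0: RHS = 5 is not a perfect cube.
  y = 1: RHS = 19 is not a perfect cube.
  y = -1: RHS = -9 is not a perfect cube.
  y = 2: RHS = 117 is not a perfect cube.
  y = -2: RHS = -107 is not a perfect cube.
  y = 3: RHS = 383 is not a perfect cube.
  y = -3: RHS = -373 is not a perfect cube.
Continuing the search up to |y| = 35 finds no solutions either.
No (x, y) in the scanned range satisfies the equation.

No integer solutions with |y| ≤ 35.


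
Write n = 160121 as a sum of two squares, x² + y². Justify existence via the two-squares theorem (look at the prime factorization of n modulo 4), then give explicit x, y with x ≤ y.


Step 1: Factor n = 160121 = 13 · 109 · 113.
Step 2: Check the mod-4 condition on each prime factor: 13 ≡ 1 (mod 4), exponent 1; 109 ≡ 1 (mod 4), exponent 1; 113 ≡ 1 (mod 4), exponent 1.
All primes ≡ 3 (mod 4) appear to even exponent (or don't appear), so by the two-squares theorem n IS expressible as a sum of two squares.
Step 3: Build a representation. Here n = 13 · 109 · 113 is a product of primes ≡ 1 (mod 4). Each prime p ≡ 1 (mod 4) is itself a sum of two squares; find a² by testing p − a² for a perfect square:
  13: 13 − 1² = 12, 13 − 2² = 9 = 3² ⇒ 13 = 2² + 3².
  109: 109 − 1² = 108, 109 − 2² = 105, 109 − 3² = 100 = 10² ⇒ 109 = 3² + 10².
  113: 113 − 1² = 112, 113 − 2² = 109, 113 − 3² = 104, 113 − 4² = 97, 113 − 5² = 88, 113 − 6² = 77, 113 − 7² = 64 = 8² ⇒ 113 = 7² + 8².
  Combine using the Brahmagupta–Fibonacci identity (a² + b²)(c² + d²) = (ac − bd)² + (ad + bc)² = (ac + bd)² + (ad − bc)²:
  13 · 109 = 1417: from (2² + 3²)(3² + 10²), take (2·3 − 3·10, 2·10 + 3·3) = (6 − 30, 20 + 9) = (-24, 29); dropping signs (only squares matter) gives (24, 29); check 24² + 29² = 576 + 841 = 1417 ✓.
  1417 · 113 = 160121: from (24² + 29²)(7² + 8²), take (24·7 − 29·8, 24·8 + 29·7) = (168 − 232, 192 + 203) = (-64, 395); dropping signs (only squares matter) gives (64, 395); check 64² + 395² = 4096 + 156025 = 160121 ✓.
Step 4: Order so x ≤ y and verify: 64² + 395² = 4096 + 156025 = 160121 = n. ✓

n = 160121 = 64² + 395² (one valid representation with x ≤ y).


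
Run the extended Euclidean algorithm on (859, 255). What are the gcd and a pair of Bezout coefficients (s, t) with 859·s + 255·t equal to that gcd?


Euclidean algorithm on (859, 255) — divide until remainder is 0:
  859 = 3 · 255 + 94
  255 = 2 · 94 + 67
  94 = 1 · 67 + 27
  67 = 2 · 27 + 13
  27 = 2 · 13 + 1
  13 = 13 · 1 + 0
gcd(859, 255) = 1.
Track Bezout coefficients alongside the remainders: start with r₀ = 859 = a·1 + b·0 (s = 1, t = 0) and r₁ = 255 = a·0 + b·1 (s = 0, t = 1); each new remainder r_{k+1} = r_{k-1} − q_k·r_k inherits s_{k+1} = s_{k-1} − q_k·s_k, t_{k+1} = t_{k-1} − q_k·t_k, so r_k = a·s_k + b·t_k at every step:
  q = 3: r = 94, s = 1 − 3·0 = 1, t = 0 − 3·1 = -3  (check: 859·1 + 255·(-3) = 94)
  q = 2: r = 67, s = 0 − 2·1 = -2, t = 1 − 2·(-3) = 7  (check: 859·(-2) + 255·7 = 67)
  q = 1: r = 27, s = 1 − 1·(-2) = 3, t = -3 − 1·7 = -10  (check: 859·3 + 255·(-10) = 27)
  q = 2: r = 13, s = -2 − 2·3 = -8, t = 7 − 2·(-10) = 27  (check: 859·(-8) + 255·27 = 13)
  q = 2: r = 1, s = 3 − 2·(-8) = 19, t = -10 − 2·27 = -64  (check: 859·19 + 255·(-64) = 1)
The row with r = 1 (the gcd) gives the Bezout coefficients s = 19, t = -64.
Result: 859 · (19) + 255 · (-64) = 1.

gcd(859, 255) = 1; s = 19, t = -64 (check: 859·19 + 255·(-64) = 1).


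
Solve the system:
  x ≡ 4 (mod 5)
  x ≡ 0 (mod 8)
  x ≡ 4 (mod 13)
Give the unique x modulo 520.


Moduli 5, 8, 13 are pairwise coprime; by CRT there is a unique solution modulo M = 5 · 8 · 13 = 520.
Solve pairwise, accumulating the modulus:
  Start with x ≡ 4 (mod 5).
  Combine with x ≡ 0 (mod 8): since gcd(5, 8) = 1, we get a unique residue mod 40.
    Write x = 4 + 5·t and substitute into x ≡ 0 (mod 8): 5·t ≡ 0 − 4 = -4 (mod 8).
    Reduce coefficients mod 8: 5·t ≡ 4 (mod 8).
    The inverse of 5 mod 8 is 5 (since 5·5 = 25 = 3·8 + 1), so t ≡ 5·4 = 20 ≡ 4 (mod 8).
    Then x = 4 + 5·4 = 24, valid modulo lcm(5, 8) = 40: x ≡ 24 (mod 40).
  Combine with x ≡ 4 (mod 13): since gcd(40, 13) = 1, we get a unique residue mod 520.
    Write x = 24 + 40·t and substitute into x ≡ 4 (mod 13): 40·t ≡ 4 − 24 = -20 (mod 13).
    Reduce coefficients mod 13: 1·t ≡ 6 (mod 13).
    So t ≡ 6 (mod 13).
    Then x = 24 + 40·6 = 264, valid modulo lcm(40, 13) = 520: x ≡ 264 (mod 520).
Verify: 264 mod 5 = 4 ✓, 264 mod 8 = 0 ✓, 264 mod 13 = 4 ✓.

x ≡ 264 (mod 520).


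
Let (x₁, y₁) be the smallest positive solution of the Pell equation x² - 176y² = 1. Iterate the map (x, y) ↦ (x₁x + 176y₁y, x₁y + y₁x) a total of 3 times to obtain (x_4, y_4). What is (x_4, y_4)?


Step 1: Find the fundamental solution (x₁, y₁) of x² - 176y² = 1.
  Expand √176 as a continued fraction. a₀ = ⌊√176⌋ = 13; iterate m_{k+1} = d_k·a_k − m_k, d_{k+1} = (176 − m_{k+1}²)/d_k, a_{k+1} = ⌊(a₀ + m_{k+1})/d_{k+1}⌋ (starting m₀ = 0, d₀ = 1), with convergents p_k = a_k·p_{k-1} + p_{k-2}, q_k = a_k·q_{k-1} + q_{k-2} (p₋₁ = 1, q₋₁ = 0):
  k = 0: a₀ = 13; p₀/q₀ = 13/1; p₀² − 176·q₀² = 169 − 176 = -7.
  k = 1: m = 13, d = 7, a = ⌊(13 + 13)/7⌋ = 3; p/q = (3·13 + 1)/(3·1 + 0) = 40/3; p² − 176·q² = 1600 − 1584 = 16.
  k = 2: m = 8, d = 16, a = ⌊(13 + 8)/16⌋ = 1; p/q = (1·40 + 13)/(1·3 + 1) = 53/4; p² − 176·q² = 2809 − 2816 = -7.
  k = 3: m = 8, d = 7, a = ⌊(13 + 8)/7⌋ = 3; p/q = (3·53 + 40)/(3·4 + 3) = 199/15; p² − 176·q² = 39601 − 39600 = 1.
  The first convergent with p² − 176·q² = 1 gives the fundamental solution (x₁, y₁) = (199, 15).
Step 2: Apply the recurrence (x_{n+1}, y_{n+1}) = (x₁x_n + 176y₁y_n, x₁y_n + y₁x_n) repeatedly.
  From (x_1, y_1) = (199, 15): x_2 = 199·199 + 176·15·15 = 79201; y_2 = 199·15 + 15·199 = 5970.
  From (x_2, y_2) = (79201, 5970): x_3 = 199·79201 + 176·15·5970 = 31521799; y_3 = 199·5970 + 15·79201 = 2376045.
  From (x_3, y_3) = (31521799, 2376045): x_4 = 199·31521799 + 176·15·2376045 = 12545596801; y_4 = 199·2376045 + 15·31521799 = 945659940.
Step 3: Verify x_4² - 176·y_4² = 157391999093261433601 - 157391999093261433600 = 1 (should be 1). ✓

(x_1, y_1) = (199, 15); (x_4, y_4) = (12545596801, 945659940).


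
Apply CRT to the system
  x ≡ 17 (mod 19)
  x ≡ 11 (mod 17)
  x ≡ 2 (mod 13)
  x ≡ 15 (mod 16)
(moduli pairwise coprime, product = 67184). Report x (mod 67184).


Product of moduli M = 19 · 17 · 13 · 16 = 67184.
Merge one congruence at a time:
  Start: x ≡ 17 (mod 19).
  Combine with x ≡ 11 (mod 17); new modulus lcm = 323.
    Write x = 17 + 19·t and substitute into x ≡ 11 (mod 17): 19·t ≡ 11 − 17 = -6 (mod 17).
    Reduce coefficients mod 17: 2·t ≡ 11 (mod 17).
    The inverse of 2 mod 17 is 9 (since 2·9 = 18 = 1·17 + 1), so t ≡ 9·11 = 99 ≡ 14 (mod 17).
    Then x = 17 + 19·14 = 283, valid modulo lcm(19, 17) = 323: x ≡ 283 (mod 323).
  Combine with x ≡ 2 (mod 13); new modulus lcm = 4199.
    Write x = 283 + 323·t and substitute into x ≡ 2 (mod 13): 323·t ≡ 2 − 283 = -281 (mod 13).
    Reduce coefficients mod 13: 11·t ≡ 5 (mod 13).
    The inverse of 11 mod 13 is 6 (since 11·6 = 66 = 5·13 + 1), so t ≡ 6·5 = 30 ≡ 4 (mod 13).
    Then x = 283 + 323·4 = 1575, valid modulo lcm(323, 13) = 4199: x ≡ 1575 (mod 4199).
  Combine with x ≡ 15 (mod 16); new modulus lcm = 67184.
    Write x = 1575 + 4199·t and substitute into x ≡ 15 (mod 16): 4199·t ≡ 15 − 1575 = -1560 (mod 16).
    Reduce coefficients mod 16: 7·t ≡ 8 (mod 16).
    The inverse of 7 mod 16 is 7 (since 7·7 = 49 = 3·16 + 1), so t ≡ 7·8 = 56 ≡ 8 (mod 16).
    Then x = 1575 + 4199·8 = 35167, valid modulo lcm(4199, 16) = 67184: x ≡ 35167 (mod 67184).
Verify against each original: 35167 mod 19 = 17, 35167 mod 17 = 11, 35167 mod 13 = 2, 35167 mod 16 = 15.

x ≡ 35167 (mod 67184).


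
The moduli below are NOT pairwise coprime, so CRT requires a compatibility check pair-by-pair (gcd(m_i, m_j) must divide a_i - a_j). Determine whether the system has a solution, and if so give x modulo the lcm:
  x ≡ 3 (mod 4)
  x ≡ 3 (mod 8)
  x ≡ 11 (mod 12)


Moduli 4, 8, 12 are not pairwise coprime, so CRT works modulo lcm(m_i) when all pairwise compatibility conditions hold.
Pairwise compatibility: gcd(m_i, m_j) must divide a_i - a_j for every pair.
Merge one congruence at a time:
  Start: x ≡ 3 (mod 4).
  Combine with x ≡ 3 (mod 8): gcd(4, 8) = 4; 3 - 3 = 0, which IS divisible by 4, so compatible.
    Write x = 3 + 4·t and substitute into x ≡ 3 (mod 8): 4·t ≡ 3 − 3 = 0 (mod 8).
    Divide the congruence (and modulus) by g = 4: 1·t ≡ 0 (mod 2).
    So t ≡ 0 (mod 2).
    Then x = 3 + 4·0 = 3, valid modulo lcm(4, 8) = 8: x ≡ 3 (mod 8).
  Combine with x ≡ 11 (mod 12): gcd(8, 12) = 4; 11 - 3 = 8, which IS divisible by 4, so compatible.
    Write x = 3 + 8·t and substitute into x ≡ 11 (mod 12): 8·t ≡ 11 − 3 = 8 (mod 12).
    Divide the congruence (and modulus) by g = 4: 2·t ≡ 2 (mod 3).
    The inverse of 2 mod 3 is 2 (since 2·2 = 4 = 1·3 + 1), so t ≡ 2·2 = 4 ≡ 1 (mod 3).
    Then x = 3 + 8·1 = 11, valid modulo lcm(8, 12) = 24: x ≡ 11 (mod 24).
Verify: 11 mod 4 = 3, 11 mod 8 = 3, 11 mod 12 = 11.

x ≡ 11 (mod 24).


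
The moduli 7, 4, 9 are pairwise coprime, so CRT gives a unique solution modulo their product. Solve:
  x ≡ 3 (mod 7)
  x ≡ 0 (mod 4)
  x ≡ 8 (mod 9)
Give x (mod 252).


Moduli 7, 4, 9 are pairwise coprime; by CRT there is a unique solution modulo M = 7 · 4 · 9 = 252.
Solve pairwise, accumulating the modulus:
  Start with x ≡ 3 (mod 7).
  Combine with x ≡ 0 (mod 4): since gcd(7, 4) = 1, we get a unique residue mod 28.
    Write x = 3 + 7·t and substitute into x ≡ 0 (mod 4): 7·t ≡ 0 − 3 = -3 (mod 4).
    Reduce coefficients mod 4: 3·t ≡ 1 (mod 4).
    The inverse of 3 mod 4 is 3 (since 3·3 = 9 = 2·4 + 1), so t ≡ 3·1 = 3 ≡ 3 (mod 4).
    Then x = 3 + 7·3 = 24, valid modulo lcm(7, 4) = 28: x ≡ 24 (mod 28).
  Combine with x ≡ 8 (mod 9): since gcd(28, 9) = 1, we get a unique residue mod 252.
    Write x = 24 + 28·t and substitute into x ≡ 8 (mod 9): 28·t ≡ 8 − 24 = -16 (mod 9).
    Reduce coefficients mod 9: 1·t ≡ 2 (mod 9).
    So t ≡ 2 (mod 9).
    Then x = 24 + 28·2 = 80, valid modulo lcm(28, 9) = 252: x ≡ 80 (mod 252).
Verify: 80 mod 7 = 3 ✓, 80 mod 4 = 0 ✓, 80 mod 9 = 8 ✓.

x ≡ 80 (mod 252).


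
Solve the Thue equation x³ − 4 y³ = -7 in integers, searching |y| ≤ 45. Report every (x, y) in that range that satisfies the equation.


The equation is x³ - 4y³ = -7. For fixed y, x³ = 4·y³ − 7, so a solution requires the RHS to be a perfect cube.
Strategy: iterate y from -45 to 45, compute RHS = 4·y³ − 7, and check whether it is a (positive or negative) perfect cube.
Check small values of y:
  y = 0: RHS = -7 is not a perfect cube.
  y = 1: RHS = -3 is not a perfect cube.
  y = -1: RHS = -11 is not a perfect cube.
  y = 2: RHS = 25 is not a perfect cube.
  y = -2: RHS = -39 is not a perfect cube.
  y = 3: RHS = 101 is not a perfect cube.
  y = -3: RHS = -115 is not a perfect cube.
Continuing the search up to |y| = 45 finds no solutions either.
No (x, y) in the scanned range satisfies the equation.

No integer solutions with |y| ≤ 45.


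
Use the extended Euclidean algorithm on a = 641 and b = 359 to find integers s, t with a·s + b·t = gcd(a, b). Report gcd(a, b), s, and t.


Euclidean algorithm on (641, 359) — divide until remainder is 0:
  641 = 1 · 359 + 282
  359 = 1 · 282 + 77
  282 = 3 · 77 + 51
  77 = 1 · 51 + 26
  51 = 1 · 26 + 25
  26 = 1 · 25 + 1
  25 = 25 · 1 + 0
gcd(641, 359) = 1.
Track Bezout coefficients alongside the remainders: start with r₀ = 641 = a·1 + b·0 (s = 1, t = 0) and r₁ = 359 = a·0 + b·1 (s = 0, t = 1); each new remainder r_{k+1} = r_{k-1} − q_k·r_k inherits s_{k+1} = s_{k-1} − q_k·s_k, t_{k+1} = t_{k-1} − q_k·t_k, so r_k = a·s_k + b·t_k at every step:
  q = 1: r = 282, s = 1 − 1·0 = 1, t = 0 − 1·1 = -1  (check: 641·1 + 359·(-1) = 282)
  q = 1: r = 77, s = 0 − 1·1 = -1, t = 1 − 1·(-1) = 2  (check: 641·(-1) + 359·2 = 77)
  q = 3: r = 51, s = 1 − 3·(-1) = 4, t = -1 − 3·2 = -7  (check: 641·4 + 359·(-7) = 51)
  q = 1: r = 26, s = -1 − 1·4 = -5, t = 2 − 1·(-7) = 9  (check: 641·(-5) + 359·9 = 26)
  q = 1: r = 25, s = 4 − 1·(-5) = 9, t = -7 − 1·9 = -16  (check: 641·9 + 359·(-16) = 25)
  q = 1: r = 1, s = -5 − 1·9 = -14, t = 9 − 1·(-16) = 25  (check: 641·(-14) + 359·25 = 1)
The row with r = 1 (the gcd) gives the Bezout coefficients s = -14, t = 25.
Result: 641 · (-14) + 359 · (25) = 1.

gcd(641, 359) = 1; s = -14, t = 25 (check: 641·(-14) + 359·25 = 1).


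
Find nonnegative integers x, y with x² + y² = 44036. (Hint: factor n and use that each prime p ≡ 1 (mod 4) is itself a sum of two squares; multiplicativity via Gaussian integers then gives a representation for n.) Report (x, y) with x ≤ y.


Step 1: Factor n = 44036 = 2^2 · 101 · 109.
Step 2: Check the mod-4 condition on each prime factor: 2 = 2 (special); 101 ≡ 1 (mod 4), exponent 1; 109 ≡ 1 (mod 4), exponent 1.
All primes ≡ 3 (mod 4) appear to even exponent (or don't appear), so by the two-squares theorem n IS expressible as a sum of two squares.
Step 3: Build a representation. Group n = k² · m with k = 2 and m = 101 · 109 = 11009 (a product of primes ≡ 1 (mod 4)); a representation of m scales to one of n via (k·x)² + (k·y)² = k²(x² + y²). Each prime p ≡ 1 (mod 4) is itself a sum of two squares; find a² by testing p − a² for a perfect square:
  101: 101 − 1² = 100 = 10² ⇒ 101 = 1² + 10².
  109: 109 − 1² = 108, 109 − 2² = 105, 109 − 3² = 100 = 10² ⇒ 109 = 3² + 10².
  Combine using the Brahmagupta–Fibonacci identity (a² + b²)(c² + d²) = (ac − bd)² + (ad + bc)² = (ac + bd)² + (ad − bc)²:
  101 · 109 = 11009: from (1² + 10²)(3² + 10²), take (1·3 − 10·10, 1·10 + 10·3) = (3 − 100, 10 + 30) = (-97, 40); dropping signs (only squares matter) gives (97, 40); check 97² + 40² = 9409 + 1600 = 11009 ✓.
  Scale by k = 2: (2·97, 2·40) = (194, 80).
Step 4: Order so x ≤ y and verify: 80² + 194² = 6400 + 37636 = 44036 = n. ✓

n = 44036 = 80² + 194² (one valid representation with x ≤ y).


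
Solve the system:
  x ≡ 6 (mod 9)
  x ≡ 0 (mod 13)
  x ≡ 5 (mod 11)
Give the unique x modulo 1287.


Moduli 9, 13, 11 are pairwise coprime; by CRT there is a unique solution modulo M = 9 · 13 · 11 = 1287.
Solve pairwise, accumulating the modulus:
  Start with x ≡ 6 (mod 9).
  Combine with x ≡ 0 (mod 13): since gcd(9, 13) = 1, we get a unique residue mod 117.
    Write x = 6 + 9·t and substitute into x ≡ 0 (mod 13): 9·t ≡ 0 − 6 = -6 (mod 13).
    Reduce coefficients mod 13: 9·t ≡ 7 (mod 13).
    The inverse of 9 mod 13 is 3 (since 9·3 = 27 = 2·13 + 1), so t ≡ 3·7 = 21 ≡ 8 (mod 13).
    Then x = 6 + 9·8 = 78, valid modulo lcm(9, 13) = 117: x ≡ 78 (mod 117).
  Combine with x ≡ 5 (mod 11): since gcd(117, 11) = 1, we get a unique residue mod 1287.
    Write x = 78 + 117·t and substitute into x ≡ 5 (mod 11): 117·t ≡ 5 − 78 = -73 (mod 11).
    Reduce coefficients mod 11: 7·t ≡ 4 (mod 11).
    The inverse of 7 mod 11 is 8 (since 7·8 = 56 = 5·11 + 1), so t ≡ 8·4 = 32 ≡ 10 (mod 11).
    Then x = 78 + 117·10 = 1248, valid modulo lcm(117, 11) = 1287: x ≡ 1248 (mod 1287).
Verify: 1248 mod 9 = 6 ✓, 1248 mod 13 = 0 ✓, 1248 mod 11 = 5 ✓.

x ≡ 1248 (mod 1287).


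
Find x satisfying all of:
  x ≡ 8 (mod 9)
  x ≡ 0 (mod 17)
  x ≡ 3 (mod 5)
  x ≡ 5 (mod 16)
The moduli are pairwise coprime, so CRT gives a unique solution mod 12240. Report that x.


Product of moduli M = 9 · 17 · 5 · 16 = 12240.
Merge one congruence at a time:
  Start: x ≡ 8 (mod 9).
  Combine with x ≡ 0 (mod 17); new modulus lcm = 153.
    Write x = 8 + 9·t and substitute into x ≡ 0 (mod 17): 9·t ≡ 0 − 8 = -8 (mod 17).
    Reduce coefficients mod 17: 9·t ≡ 9 (mod 17).
    The inverse of 9 mod 17 is 2 (since 9·2 = 18 = 1·17 + 1), so t ≡ 2·9 = 18 ≡ 1 (mod 17).
    Then x = 8 + 9·1 = 17, valid modulo lcm(9, 17) = 153: x ≡ 17 (mod 153).
  Combine with x ≡ 3 (mod 5); new modulus lcm = 765.
    Write x = 17 + 153·t and substitute into x ≡ 3 (mod 5): 153·t ≡ 3 − 17 = -14 (mod 5).
    Reduce coefficients mod 5: 3·t ≡ 1 (mod 5).
    The inverse of 3 mod 5 is 2 (since 3·2 = 6 = 1·5 + 1), so t ≡ 2·1 = 2 ≡ 2 (mod 5).
    Then x = 17 + 153·2 = 323, valid modulo lcm(153, 5) = 765: x ≡ 323 (mod 765).
  Combine with x ≡ 5 (mod 16); new modulus lcm = 12240.
    Write x = 323 + 765·t and substitute into x ≡ 5 (mod 16): 765·t ≡ 5 − 323 = -318 (mod 16).
    Reduce coefficients mod 16: 13·t ≡ 2 (mod 16).
    The inverse of 13 mod 16 is 5 (since 13·5 = 65 = 4·16 + 1), so t ≡ 5·2 = 10 ≡ 10 (mod 16).
    Then x = 323 + 765·10 = 7973, valid modulo lcm(765, 16) = 12240: x ≡ 7973 (mod 12240).
Verify against each original: 7973 mod 9 = 8, 7973 mod 17 = 0, 7973 mod 5 = 3, 7973 mod 16 = 5.

x ≡ 7973 (mod 12240).


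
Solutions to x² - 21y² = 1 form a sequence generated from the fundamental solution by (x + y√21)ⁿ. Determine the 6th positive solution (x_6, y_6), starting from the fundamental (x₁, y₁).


Step 1: Find the fundamental solution (x₁, y₁) of x² - 21y² = 1.
  Expand √21 as a continued fraction. a₀ = ⌊√21⌋ = 4; iterate m_{k+1} = d_k·a_k − m_k, d_{k+1} = (21 − m_{k+1}²)/d_k, a_{k+1} = ⌊(a₀ + m_{k+1})/d_{k+1}⌋ (starting m₀ = 0, d₀ = 1), with convergents p_k = a_k·p_{k-1} + p_{k-2}, q_k = a_k·q_{k-1} + q_{k-2} (p₋₁ = 1, q₋₁ = 0):
  k = 0: a₀ = 4; p₀/q₀ = 4/1; p₀² − 21·q₀² = 16 − 21 = -5.
  k = 1: m = 4, d = 5, a = ⌊(4 + 4)/5⌋ = 1; p/q = (1·4 + 1)/(1·1 + 0) = 5/1; p² − 21·q² = 25 − 21 = 4.
  k = 2: m = 1, d = 4, a = ⌊(4 + 1)/4⌋ = 1; p/q = (1·5 + 4)/(1·1 + 1) = 9/2; p² − 21·q² = 81 − 84 = -3.
  k = 3: m = 3, d = 3, a = ⌊(4 + 3)/3⌋ = 2; p/q = (2·9 + 5)/(2·2 + 1) = 23/5; p² − 21·q² = 529 − 525 = 4.
  k = 4: m = 3, d = 4, a = ⌊(4 + 3)/4⌋ = 1; p/q = (1·23 + 9)/(1·5 + 2) = 32/7; p² − 21·q² = 1024 − 1029 = -5.
  k = 5: m = 1, d = 5, a = ⌊(4 + 1)/5⌋ = 1; p/q = (1·32 + 23)/(1·7 + 5) = 55/12; p² − 21·q² = 3025 − 3024 = 1.
  The first convergent with p² − 21·q² = 1 gives the fundamental solution (x₁, y₁) = (55, 12).
Step 2: Apply the recurrence (x_{n+1}, y_{n+1}) = (x₁x_n + 21y₁y_n, x₁y_n + y₁x_n) repeatedly.
  From (x_1, y_1) = (55, 12): x_2 = 55·55 + 21·12·12 = 6049; y_2 = 55·12 + 12·55 = 1320.
  From (x_2, y_2) = (6049, 1320): x_3 = 55·6049 + 21·12·1320 = 665335; y_3 = 55·1320 + 12·6049 = 145188.
  From (x_3, y_3) = (665335, 145188): x_4 = 55·665335 + 21·12·145188 = 73180801; y_4 = 55·145188 + 12·665335 = 15969360.
  From (x_4, y_4) = (73180801, 15969360): x_5 = 55·73180801 + 21·12·15969360 = 8049222775; y_5 = 55·15969360 + 12·73180801 = 1756484412.
  From (x_5, y_5) = (8049222775, 1756484412): x_6 = 55·8049222775 + 21·12·1756484412 = 885341324449; y_6 = 55·1756484412 + 12·8049222775 = 193197315960.
Step 3: Verify x_6² - 21·y_6² = 783829260777109485153601 - 783829260777109485153600 = 1 (should be 1). ✓

(x_1, y_1) = (55, 12); (x_6, y_6) = (885341324449, 193197315960).


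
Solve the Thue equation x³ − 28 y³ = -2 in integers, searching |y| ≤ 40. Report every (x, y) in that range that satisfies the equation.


The equation is x³ - 28y³ = -2. For fixed y, x³ = 28·y³ − 2, so a solution requires the RHS to be a perfect cube.
Strategy: iterate y from -40 to 40, compute RHS = 28·y³ − 2, and check whether it is a (positive or negative) perfect cube.
Check small values of y:
  y = 0: RHS = -2 is not a perfect cube.
  y = 1: RHS = 26 is not a perfect cube.
  y = -1: RHS = -30 is not a perfect cube.
  y = 2: RHS = 222 is not a perfect cube.
  y = -2: RHS = -226 is not a perfect cube.
  y = 3: RHS = 754 is not a perfect cube.
  y = -3: RHS = -758 is not a perfect cube.
Continuing the search up to |y| = 40 finds no solutions either.
No (x, y) in the scanned range satisfies the equation.

No integer solutions with |y| ≤ 40.


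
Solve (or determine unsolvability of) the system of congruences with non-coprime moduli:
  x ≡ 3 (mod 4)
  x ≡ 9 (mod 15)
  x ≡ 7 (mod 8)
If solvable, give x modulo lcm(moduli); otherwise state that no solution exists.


Moduli 4, 15, 8 are not pairwise coprime, so CRT works modulo lcm(m_i) when all pairwise compatibility conditions hold.
Pairwise compatibility: gcd(m_i, m_j) must divide a_i - a_j for every pair.
Merge one congruence at a time:
  Start: x ≡ 3 (mod 4).
  Combine with x ≡ 9 (mod 15): gcd(4, 15) = 1; 9 - 3 = 6, which IS divisible by 1, so compatible.
    Write x = 3 + 4·t and substitute into x ≡ 9 (mod 15): 4·t ≡ 9 − 3 = 6 (mod 15).
    The inverse of 4 mod 15 is 4 (since 4·4 = 16 = 1·15 + 1), so t ≡ 4·6 = 24 ≡ 9 (mod 15).
    Then x = 3 + 4·9 = 39, valid modulo lcm(4, 15) = 60: x ≡ 39 (mod 60).
  Combine with x ≡ 7 (mod 8): gcd(60, 8) = 4; 7 - 39 = -32, which IS divisible by 4, so compatible.
    Write x = 39 + 60·t and substitute into x ≡ 7 (mod 8): 60·t ≡ 7 − 39 = -32 (mod 8).
    Divide the congruence (and modulus) by g = 4: 15·t ≡ -8 (mod 2).
    Reduce coefficients mod 2: 1·t ≡ 0 (mod 2).
    So t ≡ 0 (mod 2).
    Then x = 39 + 60·0 = 39, valid modulo lcm(60, 8) = 120: x ≡ 39 (mod 120).
Verify: 39 mod 4 = 3, 39 mod 15 = 9, 39 mod 8 = 7.

x ≡ 39 (mod 120).


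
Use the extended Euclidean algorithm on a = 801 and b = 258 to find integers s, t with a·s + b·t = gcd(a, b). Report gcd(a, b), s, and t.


Euclidean algorithm on (801, 258) — divide until remainder is 0:
  801 = 3 · 258 + 27
  258 = 9 · 27 + 15
  27 = 1 · 15 + 12
  15 = 1 · 12 + 3
  12 = 4 · 3 + 0
gcd(801, 258) = 3.
Track Bezout coefficients alongside the remainders: start with r₀ = 801 = a·1 + b·0 (s = 1, t = 0) and r₁ = 258 = a·0 + b·1 (s = 0, t = 1); each new remainder r_{k+1} = r_{k-1} − q_k·r_k inherits s_{k+1} = s_{k-1} − q_k·s_k, t_{k+1} = t_{k-1} − q_k·t_k, so r_k = a·s_k + b·t_k at every step:
  q = 3: r = 27, s = 1 − 3·0 = 1, t = 0 − 3·1 = -3  (check: 801·1 + 258·(-3) = 27)
  q = 9: r = 15, s = 0 − 9·1 = -9, t = 1 − 9·(-3) = 28  (check: 801·(-9) + 258·28 = 15)
  q = 1: r = 12, s = 1 − 1·(-9) = 10, t = -3 − 1·28 = -31  (check: 801·10 + 258·(-31) = 12)
  q = 1: r = 3, s = -9 − 1·10 = -19, t = 28 − 1·(-31) = 59  (check: 801·(-19) + 258·59 = 3)
The row with r = 3 (the gcd) gives the Bezout coefficients s = -19, t = 59.
Result: 801 · (-19) + 258 · (59) = 3.

gcd(801, 258) = 3; s = -19, t = 59 (check: 801·(-19) + 258·59 = 3).
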